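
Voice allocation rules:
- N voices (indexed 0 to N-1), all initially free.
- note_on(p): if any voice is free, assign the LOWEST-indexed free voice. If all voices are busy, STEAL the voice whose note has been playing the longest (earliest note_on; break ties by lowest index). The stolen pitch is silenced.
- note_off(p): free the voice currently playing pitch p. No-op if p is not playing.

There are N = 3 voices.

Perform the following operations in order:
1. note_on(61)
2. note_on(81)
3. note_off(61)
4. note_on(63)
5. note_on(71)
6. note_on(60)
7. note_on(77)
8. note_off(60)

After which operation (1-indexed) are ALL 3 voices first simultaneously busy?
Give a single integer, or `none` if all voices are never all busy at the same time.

Op 1: note_on(61): voice 0 is free -> assigned | voices=[61 - -]
Op 2: note_on(81): voice 1 is free -> assigned | voices=[61 81 -]
Op 3: note_off(61): free voice 0 | voices=[- 81 -]
Op 4: note_on(63): voice 0 is free -> assigned | voices=[63 81 -]
Op 5: note_on(71): voice 2 is free -> assigned | voices=[63 81 71]
Op 6: note_on(60): all voices busy, STEAL voice 1 (pitch 81, oldest) -> assign | voices=[63 60 71]
Op 7: note_on(77): all voices busy, STEAL voice 0 (pitch 63, oldest) -> assign | voices=[77 60 71]
Op 8: note_off(60): free voice 1 | voices=[77 - 71]

Answer: 5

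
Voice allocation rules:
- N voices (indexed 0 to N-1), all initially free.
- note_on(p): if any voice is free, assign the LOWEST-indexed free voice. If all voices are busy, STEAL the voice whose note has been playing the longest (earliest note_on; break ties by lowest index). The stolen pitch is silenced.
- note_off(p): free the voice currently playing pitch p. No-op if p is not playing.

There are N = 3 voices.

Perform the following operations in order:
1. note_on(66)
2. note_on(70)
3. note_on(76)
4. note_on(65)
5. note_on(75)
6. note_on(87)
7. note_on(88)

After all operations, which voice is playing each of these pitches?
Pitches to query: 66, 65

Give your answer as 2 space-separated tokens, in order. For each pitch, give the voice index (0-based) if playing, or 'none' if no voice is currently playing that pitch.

Answer: none none

Derivation:
Op 1: note_on(66): voice 0 is free -> assigned | voices=[66 - -]
Op 2: note_on(70): voice 1 is free -> assigned | voices=[66 70 -]
Op 3: note_on(76): voice 2 is free -> assigned | voices=[66 70 76]
Op 4: note_on(65): all voices busy, STEAL voice 0 (pitch 66, oldest) -> assign | voices=[65 70 76]
Op 5: note_on(75): all voices busy, STEAL voice 1 (pitch 70, oldest) -> assign | voices=[65 75 76]
Op 6: note_on(87): all voices busy, STEAL voice 2 (pitch 76, oldest) -> assign | voices=[65 75 87]
Op 7: note_on(88): all voices busy, STEAL voice 0 (pitch 65, oldest) -> assign | voices=[88 75 87]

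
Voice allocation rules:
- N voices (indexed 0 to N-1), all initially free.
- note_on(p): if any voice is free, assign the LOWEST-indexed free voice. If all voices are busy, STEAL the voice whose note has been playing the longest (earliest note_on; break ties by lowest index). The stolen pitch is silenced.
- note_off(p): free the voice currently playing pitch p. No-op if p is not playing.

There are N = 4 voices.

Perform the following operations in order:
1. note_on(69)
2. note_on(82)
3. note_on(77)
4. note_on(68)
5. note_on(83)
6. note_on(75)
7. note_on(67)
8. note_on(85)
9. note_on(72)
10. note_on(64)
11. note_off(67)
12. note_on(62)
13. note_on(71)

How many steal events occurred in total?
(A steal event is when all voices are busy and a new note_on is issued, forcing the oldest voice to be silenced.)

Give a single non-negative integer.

Answer: 7

Derivation:
Op 1: note_on(69): voice 0 is free -> assigned | voices=[69 - - -]
Op 2: note_on(82): voice 1 is free -> assigned | voices=[69 82 - -]
Op 3: note_on(77): voice 2 is free -> assigned | voices=[69 82 77 -]
Op 4: note_on(68): voice 3 is free -> assigned | voices=[69 82 77 68]
Op 5: note_on(83): all voices busy, STEAL voice 0 (pitch 69, oldest) -> assign | voices=[83 82 77 68]
Op 6: note_on(75): all voices busy, STEAL voice 1 (pitch 82, oldest) -> assign | voices=[83 75 77 68]
Op 7: note_on(67): all voices busy, STEAL voice 2 (pitch 77, oldest) -> assign | voices=[83 75 67 68]
Op 8: note_on(85): all voices busy, STEAL voice 3 (pitch 68, oldest) -> assign | voices=[83 75 67 85]
Op 9: note_on(72): all voices busy, STEAL voice 0 (pitch 83, oldest) -> assign | voices=[72 75 67 85]
Op 10: note_on(64): all voices busy, STEAL voice 1 (pitch 75, oldest) -> assign | voices=[72 64 67 85]
Op 11: note_off(67): free voice 2 | voices=[72 64 - 85]
Op 12: note_on(62): voice 2 is free -> assigned | voices=[72 64 62 85]
Op 13: note_on(71): all voices busy, STEAL voice 3 (pitch 85, oldest) -> assign | voices=[72 64 62 71]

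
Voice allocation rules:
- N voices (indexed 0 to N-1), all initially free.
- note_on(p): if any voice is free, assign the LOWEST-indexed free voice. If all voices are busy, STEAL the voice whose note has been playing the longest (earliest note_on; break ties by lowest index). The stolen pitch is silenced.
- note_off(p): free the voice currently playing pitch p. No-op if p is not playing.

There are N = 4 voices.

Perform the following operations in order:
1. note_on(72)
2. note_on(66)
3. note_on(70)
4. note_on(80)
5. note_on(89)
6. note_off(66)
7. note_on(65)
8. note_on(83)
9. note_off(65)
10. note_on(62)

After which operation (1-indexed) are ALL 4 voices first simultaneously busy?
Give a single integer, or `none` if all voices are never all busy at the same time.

Answer: 4

Derivation:
Op 1: note_on(72): voice 0 is free -> assigned | voices=[72 - - -]
Op 2: note_on(66): voice 1 is free -> assigned | voices=[72 66 - -]
Op 3: note_on(70): voice 2 is free -> assigned | voices=[72 66 70 -]
Op 4: note_on(80): voice 3 is free -> assigned | voices=[72 66 70 80]
Op 5: note_on(89): all voices busy, STEAL voice 0 (pitch 72, oldest) -> assign | voices=[89 66 70 80]
Op 6: note_off(66): free voice 1 | voices=[89 - 70 80]
Op 7: note_on(65): voice 1 is free -> assigned | voices=[89 65 70 80]
Op 8: note_on(83): all voices busy, STEAL voice 2 (pitch 70, oldest) -> assign | voices=[89 65 83 80]
Op 9: note_off(65): free voice 1 | voices=[89 - 83 80]
Op 10: note_on(62): voice 1 is free -> assigned | voices=[89 62 83 80]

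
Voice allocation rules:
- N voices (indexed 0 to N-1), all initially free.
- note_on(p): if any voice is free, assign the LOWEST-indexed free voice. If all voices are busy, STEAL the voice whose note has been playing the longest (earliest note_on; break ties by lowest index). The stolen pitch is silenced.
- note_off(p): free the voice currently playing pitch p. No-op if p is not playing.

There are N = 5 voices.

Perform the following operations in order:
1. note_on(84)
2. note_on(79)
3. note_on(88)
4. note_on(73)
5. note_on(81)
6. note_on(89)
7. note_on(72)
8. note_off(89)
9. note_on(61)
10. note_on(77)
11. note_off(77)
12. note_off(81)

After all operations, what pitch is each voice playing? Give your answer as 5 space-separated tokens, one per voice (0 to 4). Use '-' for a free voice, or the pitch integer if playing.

Answer: 61 72 - 73 -

Derivation:
Op 1: note_on(84): voice 0 is free -> assigned | voices=[84 - - - -]
Op 2: note_on(79): voice 1 is free -> assigned | voices=[84 79 - - -]
Op 3: note_on(88): voice 2 is free -> assigned | voices=[84 79 88 - -]
Op 4: note_on(73): voice 3 is free -> assigned | voices=[84 79 88 73 -]
Op 5: note_on(81): voice 4 is free -> assigned | voices=[84 79 88 73 81]
Op 6: note_on(89): all voices busy, STEAL voice 0 (pitch 84, oldest) -> assign | voices=[89 79 88 73 81]
Op 7: note_on(72): all voices busy, STEAL voice 1 (pitch 79, oldest) -> assign | voices=[89 72 88 73 81]
Op 8: note_off(89): free voice 0 | voices=[- 72 88 73 81]
Op 9: note_on(61): voice 0 is free -> assigned | voices=[61 72 88 73 81]
Op 10: note_on(77): all voices busy, STEAL voice 2 (pitch 88, oldest) -> assign | voices=[61 72 77 73 81]
Op 11: note_off(77): free voice 2 | voices=[61 72 - 73 81]
Op 12: note_off(81): free voice 4 | voices=[61 72 - 73 -]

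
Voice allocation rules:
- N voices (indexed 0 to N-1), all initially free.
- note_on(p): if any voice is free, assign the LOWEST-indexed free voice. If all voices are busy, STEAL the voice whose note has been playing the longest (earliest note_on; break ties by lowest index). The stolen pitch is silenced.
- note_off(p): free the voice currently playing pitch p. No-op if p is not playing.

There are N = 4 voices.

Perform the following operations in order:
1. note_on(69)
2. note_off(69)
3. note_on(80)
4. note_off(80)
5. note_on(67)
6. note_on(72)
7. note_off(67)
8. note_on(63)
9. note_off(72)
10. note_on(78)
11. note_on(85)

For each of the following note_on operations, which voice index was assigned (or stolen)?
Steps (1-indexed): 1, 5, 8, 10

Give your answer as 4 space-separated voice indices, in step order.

Answer: 0 0 0 1

Derivation:
Op 1: note_on(69): voice 0 is free -> assigned | voices=[69 - - -]
Op 2: note_off(69): free voice 0 | voices=[- - - -]
Op 3: note_on(80): voice 0 is free -> assigned | voices=[80 - - -]
Op 4: note_off(80): free voice 0 | voices=[- - - -]
Op 5: note_on(67): voice 0 is free -> assigned | voices=[67 - - -]
Op 6: note_on(72): voice 1 is free -> assigned | voices=[67 72 - -]
Op 7: note_off(67): free voice 0 | voices=[- 72 - -]
Op 8: note_on(63): voice 0 is free -> assigned | voices=[63 72 - -]
Op 9: note_off(72): free voice 1 | voices=[63 - - -]
Op 10: note_on(78): voice 1 is free -> assigned | voices=[63 78 - -]
Op 11: note_on(85): voice 2 is free -> assigned | voices=[63 78 85 -]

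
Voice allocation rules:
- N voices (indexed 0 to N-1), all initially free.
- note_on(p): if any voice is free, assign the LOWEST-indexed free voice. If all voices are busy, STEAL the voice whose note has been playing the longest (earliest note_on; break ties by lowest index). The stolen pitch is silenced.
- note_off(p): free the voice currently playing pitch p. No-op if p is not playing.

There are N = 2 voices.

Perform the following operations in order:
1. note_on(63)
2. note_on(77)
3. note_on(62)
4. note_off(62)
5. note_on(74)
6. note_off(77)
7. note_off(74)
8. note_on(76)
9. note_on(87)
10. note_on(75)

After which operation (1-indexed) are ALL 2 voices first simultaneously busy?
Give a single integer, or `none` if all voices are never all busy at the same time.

Op 1: note_on(63): voice 0 is free -> assigned | voices=[63 -]
Op 2: note_on(77): voice 1 is free -> assigned | voices=[63 77]
Op 3: note_on(62): all voices busy, STEAL voice 0 (pitch 63, oldest) -> assign | voices=[62 77]
Op 4: note_off(62): free voice 0 | voices=[- 77]
Op 5: note_on(74): voice 0 is free -> assigned | voices=[74 77]
Op 6: note_off(77): free voice 1 | voices=[74 -]
Op 7: note_off(74): free voice 0 | voices=[- -]
Op 8: note_on(76): voice 0 is free -> assigned | voices=[76 -]
Op 9: note_on(87): voice 1 is free -> assigned | voices=[76 87]
Op 10: note_on(75): all voices busy, STEAL voice 0 (pitch 76, oldest) -> assign | voices=[75 87]

Answer: 2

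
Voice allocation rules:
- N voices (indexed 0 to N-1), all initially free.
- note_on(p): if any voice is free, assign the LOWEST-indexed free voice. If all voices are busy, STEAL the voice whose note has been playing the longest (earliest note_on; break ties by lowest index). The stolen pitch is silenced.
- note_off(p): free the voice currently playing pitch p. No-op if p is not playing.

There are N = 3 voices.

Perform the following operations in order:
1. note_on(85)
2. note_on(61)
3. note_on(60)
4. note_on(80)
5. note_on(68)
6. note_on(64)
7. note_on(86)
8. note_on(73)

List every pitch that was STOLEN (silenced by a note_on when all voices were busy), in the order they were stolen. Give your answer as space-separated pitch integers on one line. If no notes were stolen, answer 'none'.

Op 1: note_on(85): voice 0 is free -> assigned | voices=[85 - -]
Op 2: note_on(61): voice 1 is free -> assigned | voices=[85 61 -]
Op 3: note_on(60): voice 2 is free -> assigned | voices=[85 61 60]
Op 4: note_on(80): all voices busy, STEAL voice 0 (pitch 85, oldest) -> assign | voices=[80 61 60]
Op 5: note_on(68): all voices busy, STEAL voice 1 (pitch 61, oldest) -> assign | voices=[80 68 60]
Op 6: note_on(64): all voices busy, STEAL voice 2 (pitch 60, oldest) -> assign | voices=[80 68 64]
Op 7: note_on(86): all voices busy, STEAL voice 0 (pitch 80, oldest) -> assign | voices=[86 68 64]
Op 8: note_on(73): all voices busy, STEAL voice 1 (pitch 68, oldest) -> assign | voices=[86 73 64]

Answer: 85 61 60 80 68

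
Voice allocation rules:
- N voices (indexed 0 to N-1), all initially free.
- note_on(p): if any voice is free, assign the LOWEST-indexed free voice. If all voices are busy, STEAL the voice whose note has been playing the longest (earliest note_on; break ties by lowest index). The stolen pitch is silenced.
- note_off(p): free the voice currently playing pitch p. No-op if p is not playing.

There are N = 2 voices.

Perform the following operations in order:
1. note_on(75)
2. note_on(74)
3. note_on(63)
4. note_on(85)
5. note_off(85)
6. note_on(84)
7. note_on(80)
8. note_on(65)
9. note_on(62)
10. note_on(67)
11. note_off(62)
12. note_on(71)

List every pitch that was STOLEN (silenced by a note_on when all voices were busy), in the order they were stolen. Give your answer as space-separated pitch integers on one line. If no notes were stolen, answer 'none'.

Op 1: note_on(75): voice 0 is free -> assigned | voices=[75 -]
Op 2: note_on(74): voice 1 is free -> assigned | voices=[75 74]
Op 3: note_on(63): all voices busy, STEAL voice 0 (pitch 75, oldest) -> assign | voices=[63 74]
Op 4: note_on(85): all voices busy, STEAL voice 1 (pitch 74, oldest) -> assign | voices=[63 85]
Op 5: note_off(85): free voice 1 | voices=[63 -]
Op 6: note_on(84): voice 1 is free -> assigned | voices=[63 84]
Op 7: note_on(80): all voices busy, STEAL voice 0 (pitch 63, oldest) -> assign | voices=[80 84]
Op 8: note_on(65): all voices busy, STEAL voice 1 (pitch 84, oldest) -> assign | voices=[80 65]
Op 9: note_on(62): all voices busy, STEAL voice 0 (pitch 80, oldest) -> assign | voices=[62 65]
Op 10: note_on(67): all voices busy, STEAL voice 1 (pitch 65, oldest) -> assign | voices=[62 67]
Op 11: note_off(62): free voice 0 | voices=[- 67]
Op 12: note_on(71): voice 0 is free -> assigned | voices=[71 67]

Answer: 75 74 63 84 80 65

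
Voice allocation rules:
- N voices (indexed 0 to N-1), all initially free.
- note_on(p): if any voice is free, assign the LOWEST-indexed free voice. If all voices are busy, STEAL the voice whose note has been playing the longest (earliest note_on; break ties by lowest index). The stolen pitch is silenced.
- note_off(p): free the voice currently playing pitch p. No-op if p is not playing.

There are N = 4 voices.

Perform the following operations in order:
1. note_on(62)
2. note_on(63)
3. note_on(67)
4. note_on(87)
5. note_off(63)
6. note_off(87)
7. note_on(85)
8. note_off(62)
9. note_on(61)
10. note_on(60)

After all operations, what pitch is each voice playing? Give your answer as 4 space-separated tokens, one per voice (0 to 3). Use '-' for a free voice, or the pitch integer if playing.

Answer: 61 85 67 60

Derivation:
Op 1: note_on(62): voice 0 is free -> assigned | voices=[62 - - -]
Op 2: note_on(63): voice 1 is free -> assigned | voices=[62 63 - -]
Op 3: note_on(67): voice 2 is free -> assigned | voices=[62 63 67 -]
Op 4: note_on(87): voice 3 is free -> assigned | voices=[62 63 67 87]
Op 5: note_off(63): free voice 1 | voices=[62 - 67 87]
Op 6: note_off(87): free voice 3 | voices=[62 - 67 -]
Op 7: note_on(85): voice 1 is free -> assigned | voices=[62 85 67 -]
Op 8: note_off(62): free voice 0 | voices=[- 85 67 -]
Op 9: note_on(61): voice 0 is free -> assigned | voices=[61 85 67 -]
Op 10: note_on(60): voice 3 is free -> assigned | voices=[61 85 67 60]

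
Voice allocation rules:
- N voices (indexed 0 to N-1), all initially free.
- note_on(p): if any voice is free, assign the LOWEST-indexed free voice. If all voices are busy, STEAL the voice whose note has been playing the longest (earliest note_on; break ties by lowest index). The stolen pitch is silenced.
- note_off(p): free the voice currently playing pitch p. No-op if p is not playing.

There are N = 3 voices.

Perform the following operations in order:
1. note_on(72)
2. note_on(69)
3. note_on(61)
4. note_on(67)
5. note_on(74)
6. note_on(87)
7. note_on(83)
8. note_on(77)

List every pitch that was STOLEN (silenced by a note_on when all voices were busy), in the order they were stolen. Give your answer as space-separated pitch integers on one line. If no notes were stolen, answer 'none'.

Answer: 72 69 61 67 74

Derivation:
Op 1: note_on(72): voice 0 is free -> assigned | voices=[72 - -]
Op 2: note_on(69): voice 1 is free -> assigned | voices=[72 69 -]
Op 3: note_on(61): voice 2 is free -> assigned | voices=[72 69 61]
Op 4: note_on(67): all voices busy, STEAL voice 0 (pitch 72, oldest) -> assign | voices=[67 69 61]
Op 5: note_on(74): all voices busy, STEAL voice 1 (pitch 69, oldest) -> assign | voices=[67 74 61]
Op 6: note_on(87): all voices busy, STEAL voice 2 (pitch 61, oldest) -> assign | voices=[67 74 87]
Op 7: note_on(83): all voices busy, STEAL voice 0 (pitch 67, oldest) -> assign | voices=[83 74 87]
Op 8: note_on(77): all voices busy, STEAL voice 1 (pitch 74, oldest) -> assign | voices=[83 77 87]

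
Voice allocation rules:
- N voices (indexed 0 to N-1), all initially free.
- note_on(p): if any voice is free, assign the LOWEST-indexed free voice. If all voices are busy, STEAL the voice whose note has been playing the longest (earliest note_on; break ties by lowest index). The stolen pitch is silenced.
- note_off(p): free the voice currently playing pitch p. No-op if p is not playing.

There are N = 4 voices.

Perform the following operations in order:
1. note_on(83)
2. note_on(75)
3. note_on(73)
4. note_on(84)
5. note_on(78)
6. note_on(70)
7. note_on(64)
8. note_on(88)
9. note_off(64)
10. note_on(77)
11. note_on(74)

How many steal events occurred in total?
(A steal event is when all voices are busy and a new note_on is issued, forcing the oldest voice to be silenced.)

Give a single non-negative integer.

Answer: 5

Derivation:
Op 1: note_on(83): voice 0 is free -> assigned | voices=[83 - - -]
Op 2: note_on(75): voice 1 is free -> assigned | voices=[83 75 - -]
Op 3: note_on(73): voice 2 is free -> assigned | voices=[83 75 73 -]
Op 4: note_on(84): voice 3 is free -> assigned | voices=[83 75 73 84]
Op 5: note_on(78): all voices busy, STEAL voice 0 (pitch 83, oldest) -> assign | voices=[78 75 73 84]
Op 6: note_on(70): all voices busy, STEAL voice 1 (pitch 75, oldest) -> assign | voices=[78 70 73 84]
Op 7: note_on(64): all voices busy, STEAL voice 2 (pitch 73, oldest) -> assign | voices=[78 70 64 84]
Op 8: note_on(88): all voices busy, STEAL voice 3 (pitch 84, oldest) -> assign | voices=[78 70 64 88]
Op 9: note_off(64): free voice 2 | voices=[78 70 - 88]
Op 10: note_on(77): voice 2 is free -> assigned | voices=[78 70 77 88]
Op 11: note_on(74): all voices busy, STEAL voice 0 (pitch 78, oldest) -> assign | voices=[74 70 77 88]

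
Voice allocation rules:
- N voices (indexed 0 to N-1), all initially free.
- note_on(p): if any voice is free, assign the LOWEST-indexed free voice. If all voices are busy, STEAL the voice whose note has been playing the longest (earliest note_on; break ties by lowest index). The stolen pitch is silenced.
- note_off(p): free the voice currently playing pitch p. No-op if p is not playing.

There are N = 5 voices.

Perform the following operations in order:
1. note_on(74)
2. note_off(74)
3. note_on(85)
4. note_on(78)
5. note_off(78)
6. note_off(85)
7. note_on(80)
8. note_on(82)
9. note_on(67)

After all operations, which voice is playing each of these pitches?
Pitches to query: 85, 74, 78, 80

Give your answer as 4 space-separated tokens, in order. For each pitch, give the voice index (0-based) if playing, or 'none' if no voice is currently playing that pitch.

Answer: none none none 0

Derivation:
Op 1: note_on(74): voice 0 is free -> assigned | voices=[74 - - - -]
Op 2: note_off(74): free voice 0 | voices=[- - - - -]
Op 3: note_on(85): voice 0 is free -> assigned | voices=[85 - - - -]
Op 4: note_on(78): voice 1 is free -> assigned | voices=[85 78 - - -]
Op 5: note_off(78): free voice 1 | voices=[85 - - - -]
Op 6: note_off(85): free voice 0 | voices=[- - - - -]
Op 7: note_on(80): voice 0 is free -> assigned | voices=[80 - - - -]
Op 8: note_on(82): voice 1 is free -> assigned | voices=[80 82 - - -]
Op 9: note_on(67): voice 2 is free -> assigned | voices=[80 82 67 - -]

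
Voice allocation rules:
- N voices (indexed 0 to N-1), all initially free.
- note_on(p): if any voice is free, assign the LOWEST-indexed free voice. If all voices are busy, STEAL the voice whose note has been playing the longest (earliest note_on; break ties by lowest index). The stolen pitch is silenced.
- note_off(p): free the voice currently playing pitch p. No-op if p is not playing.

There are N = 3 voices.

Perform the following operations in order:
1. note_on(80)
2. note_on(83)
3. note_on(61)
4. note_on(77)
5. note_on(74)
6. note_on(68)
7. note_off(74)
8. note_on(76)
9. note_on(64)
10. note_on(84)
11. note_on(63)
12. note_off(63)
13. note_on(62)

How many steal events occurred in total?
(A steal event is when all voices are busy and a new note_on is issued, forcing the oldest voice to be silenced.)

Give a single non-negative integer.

Answer: 6

Derivation:
Op 1: note_on(80): voice 0 is free -> assigned | voices=[80 - -]
Op 2: note_on(83): voice 1 is free -> assigned | voices=[80 83 -]
Op 3: note_on(61): voice 2 is free -> assigned | voices=[80 83 61]
Op 4: note_on(77): all voices busy, STEAL voice 0 (pitch 80, oldest) -> assign | voices=[77 83 61]
Op 5: note_on(74): all voices busy, STEAL voice 1 (pitch 83, oldest) -> assign | voices=[77 74 61]
Op 6: note_on(68): all voices busy, STEAL voice 2 (pitch 61, oldest) -> assign | voices=[77 74 68]
Op 7: note_off(74): free voice 1 | voices=[77 - 68]
Op 8: note_on(76): voice 1 is free -> assigned | voices=[77 76 68]
Op 9: note_on(64): all voices busy, STEAL voice 0 (pitch 77, oldest) -> assign | voices=[64 76 68]
Op 10: note_on(84): all voices busy, STEAL voice 2 (pitch 68, oldest) -> assign | voices=[64 76 84]
Op 11: note_on(63): all voices busy, STEAL voice 1 (pitch 76, oldest) -> assign | voices=[64 63 84]
Op 12: note_off(63): free voice 1 | voices=[64 - 84]
Op 13: note_on(62): voice 1 is free -> assigned | voices=[64 62 84]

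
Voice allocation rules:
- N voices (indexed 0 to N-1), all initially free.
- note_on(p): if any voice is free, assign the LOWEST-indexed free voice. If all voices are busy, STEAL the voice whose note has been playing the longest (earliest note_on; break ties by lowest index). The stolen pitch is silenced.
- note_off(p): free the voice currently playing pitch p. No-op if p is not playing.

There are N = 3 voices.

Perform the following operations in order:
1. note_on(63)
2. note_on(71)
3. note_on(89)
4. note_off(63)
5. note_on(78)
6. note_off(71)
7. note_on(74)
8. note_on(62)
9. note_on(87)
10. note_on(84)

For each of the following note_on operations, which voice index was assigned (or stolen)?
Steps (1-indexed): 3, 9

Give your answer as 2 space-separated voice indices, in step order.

Answer: 2 0

Derivation:
Op 1: note_on(63): voice 0 is free -> assigned | voices=[63 - -]
Op 2: note_on(71): voice 1 is free -> assigned | voices=[63 71 -]
Op 3: note_on(89): voice 2 is free -> assigned | voices=[63 71 89]
Op 4: note_off(63): free voice 0 | voices=[- 71 89]
Op 5: note_on(78): voice 0 is free -> assigned | voices=[78 71 89]
Op 6: note_off(71): free voice 1 | voices=[78 - 89]
Op 7: note_on(74): voice 1 is free -> assigned | voices=[78 74 89]
Op 8: note_on(62): all voices busy, STEAL voice 2 (pitch 89, oldest) -> assign | voices=[78 74 62]
Op 9: note_on(87): all voices busy, STEAL voice 0 (pitch 78, oldest) -> assign | voices=[87 74 62]
Op 10: note_on(84): all voices busy, STEAL voice 1 (pitch 74, oldest) -> assign | voices=[87 84 62]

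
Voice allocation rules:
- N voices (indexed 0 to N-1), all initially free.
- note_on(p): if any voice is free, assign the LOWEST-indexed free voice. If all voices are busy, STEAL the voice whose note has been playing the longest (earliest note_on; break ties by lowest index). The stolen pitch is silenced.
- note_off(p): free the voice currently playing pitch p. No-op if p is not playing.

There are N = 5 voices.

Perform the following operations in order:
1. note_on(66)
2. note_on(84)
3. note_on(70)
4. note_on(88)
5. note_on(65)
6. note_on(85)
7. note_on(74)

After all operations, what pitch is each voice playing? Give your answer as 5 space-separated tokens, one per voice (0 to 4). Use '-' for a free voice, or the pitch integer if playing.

Answer: 85 74 70 88 65

Derivation:
Op 1: note_on(66): voice 0 is free -> assigned | voices=[66 - - - -]
Op 2: note_on(84): voice 1 is free -> assigned | voices=[66 84 - - -]
Op 3: note_on(70): voice 2 is free -> assigned | voices=[66 84 70 - -]
Op 4: note_on(88): voice 3 is free -> assigned | voices=[66 84 70 88 -]
Op 5: note_on(65): voice 4 is free -> assigned | voices=[66 84 70 88 65]
Op 6: note_on(85): all voices busy, STEAL voice 0 (pitch 66, oldest) -> assign | voices=[85 84 70 88 65]
Op 7: note_on(74): all voices busy, STEAL voice 1 (pitch 84, oldest) -> assign | voices=[85 74 70 88 65]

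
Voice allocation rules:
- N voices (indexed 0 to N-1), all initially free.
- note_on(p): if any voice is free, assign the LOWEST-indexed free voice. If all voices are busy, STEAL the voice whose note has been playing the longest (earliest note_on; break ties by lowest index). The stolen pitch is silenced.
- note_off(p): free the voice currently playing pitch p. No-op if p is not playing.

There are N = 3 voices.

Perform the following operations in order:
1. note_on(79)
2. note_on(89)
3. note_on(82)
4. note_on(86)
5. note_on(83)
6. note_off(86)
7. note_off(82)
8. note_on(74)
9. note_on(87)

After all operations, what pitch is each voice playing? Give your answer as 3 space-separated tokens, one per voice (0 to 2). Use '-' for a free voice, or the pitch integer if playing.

Op 1: note_on(79): voice 0 is free -> assigned | voices=[79 - -]
Op 2: note_on(89): voice 1 is free -> assigned | voices=[79 89 -]
Op 3: note_on(82): voice 2 is free -> assigned | voices=[79 89 82]
Op 4: note_on(86): all voices busy, STEAL voice 0 (pitch 79, oldest) -> assign | voices=[86 89 82]
Op 5: note_on(83): all voices busy, STEAL voice 1 (pitch 89, oldest) -> assign | voices=[86 83 82]
Op 6: note_off(86): free voice 0 | voices=[- 83 82]
Op 7: note_off(82): free voice 2 | voices=[- 83 -]
Op 8: note_on(74): voice 0 is free -> assigned | voices=[74 83 -]
Op 9: note_on(87): voice 2 is free -> assigned | voices=[74 83 87]

Answer: 74 83 87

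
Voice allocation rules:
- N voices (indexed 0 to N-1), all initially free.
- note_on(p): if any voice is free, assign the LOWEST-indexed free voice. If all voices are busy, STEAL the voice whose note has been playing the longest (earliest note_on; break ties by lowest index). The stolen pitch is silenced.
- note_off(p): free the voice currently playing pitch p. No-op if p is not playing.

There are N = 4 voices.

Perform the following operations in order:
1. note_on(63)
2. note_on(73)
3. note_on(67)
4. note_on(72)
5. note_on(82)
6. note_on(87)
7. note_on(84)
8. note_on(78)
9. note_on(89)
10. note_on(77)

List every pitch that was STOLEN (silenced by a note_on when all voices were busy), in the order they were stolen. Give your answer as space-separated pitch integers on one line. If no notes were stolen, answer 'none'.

Answer: 63 73 67 72 82 87

Derivation:
Op 1: note_on(63): voice 0 is free -> assigned | voices=[63 - - -]
Op 2: note_on(73): voice 1 is free -> assigned | voices=[63 73 - -]
Op 3: note_on(67): voice 2 is free -> assigned | voices=[63 73 67 -]
Op 4: note_on(72): voice 3 is free -> assigned | voices=[63 73 67 72]
Op 5: note_on(82): all voices busy, STEAL voice 0 (pitch 63, oldest) -> assign | voices=[82 73 67 72]
Op 6: note_on(87): all voices busy, STEAL voice 1 (pitch 73, oldest) -> assign | voices=[82 87 67 72]
Op 7: note_on(84): all voices busy, STEAL voice 2 (pitch 67, oldest) -> assign | voices=[82 87 84 72]
Op 8: note_on(78): all voices busy, STEAL voice 3 (pitch 72, oldest) -> assign | voices=[82 87 84 78]
Op 9: note_on(89): all voices busy, STEAL voice 0 (pitch 82, oldest) -> assign | voices=[89 87 84 78]
Op 10: note_on(77): all voices busy, STEAL voice 1 (pitch 87, oldest) -> assign | voices=[89 77 84 78]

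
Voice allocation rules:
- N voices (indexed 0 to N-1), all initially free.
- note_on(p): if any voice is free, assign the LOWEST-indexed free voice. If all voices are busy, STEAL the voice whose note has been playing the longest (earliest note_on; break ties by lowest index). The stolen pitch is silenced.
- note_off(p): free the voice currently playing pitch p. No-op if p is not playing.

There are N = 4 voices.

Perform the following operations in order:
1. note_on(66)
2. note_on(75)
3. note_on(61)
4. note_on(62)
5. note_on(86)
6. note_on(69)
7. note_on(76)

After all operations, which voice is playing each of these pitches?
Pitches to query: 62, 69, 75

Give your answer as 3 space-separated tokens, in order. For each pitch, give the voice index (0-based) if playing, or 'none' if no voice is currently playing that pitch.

Answer: 3 1 none

Derivation:
Op 1: note_on(66): voice 0 is free -> assigned | voices=[66 - - -]
Op 2: note_on(75): voice 1 is free -> assigned | voices=[66 75 - -]
Op 3: note_on(61): voice 2 is free -> assigned | voices=[66 75 61 -]
Op 4: note_on(62): voice 3 is free -> assigned | voices=[66 75 61 62]
Op 5: note_on(86): all voices busy, STEAL voice 0 (pitch 66, oldest) -> assign | voices=[86 75 61 62]
Op 6: note_on(69): all voices busy, STEAL voice 1 (pitch 75, oldest) -> assign | voices=[86 69 61 62]
Op 7: note_on(76): all voices busy, STEAL voice 2 (pitch 61, oldest) -> assign | voices=[86 69 76 62]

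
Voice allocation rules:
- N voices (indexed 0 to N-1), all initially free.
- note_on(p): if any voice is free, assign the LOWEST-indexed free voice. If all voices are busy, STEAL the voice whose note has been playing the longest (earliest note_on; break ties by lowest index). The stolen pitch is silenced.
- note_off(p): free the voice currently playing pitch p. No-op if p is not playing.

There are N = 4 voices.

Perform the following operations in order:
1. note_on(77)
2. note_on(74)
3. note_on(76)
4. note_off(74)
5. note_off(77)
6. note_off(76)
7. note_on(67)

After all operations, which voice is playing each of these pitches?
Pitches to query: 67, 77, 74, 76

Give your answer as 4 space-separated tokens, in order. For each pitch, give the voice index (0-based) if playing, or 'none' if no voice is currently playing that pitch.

Op 1: note_on(77): voice 0 is free -> assigned | voices=[77 - - -]
Op 2: note_on(74): voice 1 is free -> assigned | voices=[77 74 - -]
Op 3: note_on(76): voice 2 is free -> assigned | voices=[77 74 76 -]
Op 4: note_off(74): free voice 1 | voices=[77 - 76 -]
Op 5: note_off(77): free voice 0 | voices=[- - 76 -]
Op 6: note_off(76): free voice 2 | voices=[- - - -]
Op 7: note_on(67): voice 0 is free -> assigned | voices=[67 - - -]

Answer: 0 none none none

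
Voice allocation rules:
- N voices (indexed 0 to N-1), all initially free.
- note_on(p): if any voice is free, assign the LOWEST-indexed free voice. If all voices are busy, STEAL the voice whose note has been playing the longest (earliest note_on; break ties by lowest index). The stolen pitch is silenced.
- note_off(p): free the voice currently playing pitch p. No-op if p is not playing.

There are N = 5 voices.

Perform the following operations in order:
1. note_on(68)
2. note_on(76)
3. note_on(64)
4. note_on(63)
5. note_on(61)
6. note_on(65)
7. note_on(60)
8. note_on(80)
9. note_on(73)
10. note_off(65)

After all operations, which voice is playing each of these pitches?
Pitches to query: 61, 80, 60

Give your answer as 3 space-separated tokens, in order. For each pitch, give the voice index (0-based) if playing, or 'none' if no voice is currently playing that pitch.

Answer: 4 2 1

Derivation:
Op 1: note_on(68): voice 0 is free -> assigned | voices=[68 - - - -]
Op 2: note_on(76): voice 1 is free -> assigned | voices=[68 76 - - -]
Op 3: note_on(64): voice 2 is free -> assigned | voices=[68 76 64 - -]
Op 4: note_on(63): voice 3 is free -> assigned | voices=[68 76 64 63 -]
Op 5: note_on(61): voice 4 is free -> assigned | voices=[68 76 64 63 61]
Op 6: note_on(65): all voices busy, STEAL voice 0 (pitch 68, oldest) -> assign | voices=[65 76 64 63 61]
Op 7: note_on(60): all voices busy, STEAL voice 1 (pitch 76, oldest) -> assign | voices=[65 60 64 63 61]
Op 8: note_on(80): all voices busy, STEAL voice 2 (pitch 64, oldest) -> assign | voices=[65 60 80 63 61]
Op 9: note_on(73): all voices busy, STEAL voice 3 (pitch 63, oldest) -> assign | voices=[65 60 80 73 61]
Op 10: note_off(65): free voice 0 | voices=[- 60 80 73 61]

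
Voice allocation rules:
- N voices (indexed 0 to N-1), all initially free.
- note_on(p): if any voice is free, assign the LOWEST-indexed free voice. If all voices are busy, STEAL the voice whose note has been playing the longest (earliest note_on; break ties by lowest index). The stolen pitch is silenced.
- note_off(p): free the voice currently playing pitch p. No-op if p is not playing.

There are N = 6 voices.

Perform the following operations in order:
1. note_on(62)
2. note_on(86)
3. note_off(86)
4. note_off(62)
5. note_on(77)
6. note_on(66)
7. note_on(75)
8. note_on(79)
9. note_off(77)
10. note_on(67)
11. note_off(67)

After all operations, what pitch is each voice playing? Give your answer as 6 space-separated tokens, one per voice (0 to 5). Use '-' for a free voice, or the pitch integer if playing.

Op 1: note_on(62): voice 0 is free -> assigned | voices=[62 - - - - -]
Op 2: note_on(86): voice 1 is free -> assigned | voices=[62 86 - - - -]
Op 3: note_off(86): free voice 1 | voices=[62 - - - - -]
Op 4: note_off(62): free voice 0 | voices=[- - - - - -]
Op 5: note_on(77): voice 0 is free -> assigned | voices=[77 - - - - -]
Op 6: note_on(66): voice 1 is free -> assigned | voices=[77 66 - - - -]
Op 7: note_on(75): voice 2 is free -> assigned | voices=[77 66 75 - - -]
Op 8: note_on(79): voice 3 is free -> assigned | voices=[77 66 75 79 - -]
Op 9: note_off(77): free voice 0 | voices=[- 66 75 79 - -]
Op 10: note_on(67): voice 0 is free -> assigned | voices=[67 66 75 79 - -]
Op 11: note_off(67): free voice 0 | voices=[- 66 75 79 - -]

Answer: - 66 75 79 - -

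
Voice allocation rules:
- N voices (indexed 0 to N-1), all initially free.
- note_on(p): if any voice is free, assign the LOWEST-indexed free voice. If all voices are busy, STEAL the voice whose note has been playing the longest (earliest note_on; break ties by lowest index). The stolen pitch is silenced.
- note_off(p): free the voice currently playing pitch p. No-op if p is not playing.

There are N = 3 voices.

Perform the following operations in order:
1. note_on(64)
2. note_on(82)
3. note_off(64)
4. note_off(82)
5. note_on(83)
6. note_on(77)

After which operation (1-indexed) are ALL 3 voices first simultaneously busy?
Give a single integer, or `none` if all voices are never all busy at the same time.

Answer: none

Derivation:
Op 1: note_on(64): voice 0 is free -> assigned | voices=[64 - -]
Op 2: note_on(82): voice 1 is free -> assigned | voices=[64 82 -]
Op 3: note_off(64): free voice 0 | voices=[- 82 -]
Op 4: note_off(82): free voice 1 | voices=[- - -]
Op 5: note_on(83): voice 0 is free -> assigned | voices=[83 - -]
Op 6: note_on(77): voice 1 is free -> assigned | voices=[83 77 -]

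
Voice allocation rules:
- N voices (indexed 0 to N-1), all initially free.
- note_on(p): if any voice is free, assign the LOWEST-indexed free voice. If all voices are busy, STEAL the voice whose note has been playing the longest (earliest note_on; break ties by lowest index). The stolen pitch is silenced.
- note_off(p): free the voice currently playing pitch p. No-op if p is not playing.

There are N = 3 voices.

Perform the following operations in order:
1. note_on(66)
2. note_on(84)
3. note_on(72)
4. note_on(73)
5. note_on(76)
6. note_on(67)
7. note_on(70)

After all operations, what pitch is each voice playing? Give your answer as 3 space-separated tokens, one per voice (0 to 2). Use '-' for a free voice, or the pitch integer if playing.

Op 1: note_on(66): voice 0 is free -> assigned | voices=[66 - -]
Op 2: note_on(84): voice 1 is free -> assigned | voices=[66 84 -]
Op 3: note_on(72): voice 2 is free -> assigned | voices=[66 84 72]
Op 4: note_on(73): all voices busy, STEAL voice 0 (pitch 66, oldest) -> assign | voices=[73 84 72]
Op 5: note_on(76): all voices busy, STEAL voice 1 (pitch 84, oldest) -> assign | voices=[73 76 72]
Op 6: note_on(67): all voices busy, STEAL voice 2 (pitch 72, oldest) -> assign | voices=[73 76 67]
Op 7: note_on(70): all voices busy, STEAL voice 0 (pitch 73, oldest) -> assign | voices=[70 76 67]

Answer: 70 76 67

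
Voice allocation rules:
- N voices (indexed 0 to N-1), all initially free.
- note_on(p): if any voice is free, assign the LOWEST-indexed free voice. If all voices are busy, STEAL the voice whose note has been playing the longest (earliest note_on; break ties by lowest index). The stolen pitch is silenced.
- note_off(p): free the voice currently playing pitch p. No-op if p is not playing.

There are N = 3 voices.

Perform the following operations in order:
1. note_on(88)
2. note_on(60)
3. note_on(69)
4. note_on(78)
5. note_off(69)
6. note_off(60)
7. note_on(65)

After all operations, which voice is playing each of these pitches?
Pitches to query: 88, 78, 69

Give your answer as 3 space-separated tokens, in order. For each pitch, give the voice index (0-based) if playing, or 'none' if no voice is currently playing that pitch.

Op 1: note_on(88): voice 0 is free -> assigned | voices=[88 - -]
Op 2: note_on(60): voice 1 is free -> assigned | voices=[88 60 -]
Op 3: note_on(69): voice 2 is free -> assigned | voices=[88 60 69]
Op 4: note_on(78): all voices busy, STEAL voice 0 (pitch 88, oldest) -> assign | voices=[78 60 69]
Op 5: note_off(69): free voice 2 | voices=[78 60 -]
Op 6: note_off(60): free voice 1 | voices=[78 - -]
Op 7: note_on(65): voice 1 is free -> assigned | voices=[78 65 -]

Answer: none 0 none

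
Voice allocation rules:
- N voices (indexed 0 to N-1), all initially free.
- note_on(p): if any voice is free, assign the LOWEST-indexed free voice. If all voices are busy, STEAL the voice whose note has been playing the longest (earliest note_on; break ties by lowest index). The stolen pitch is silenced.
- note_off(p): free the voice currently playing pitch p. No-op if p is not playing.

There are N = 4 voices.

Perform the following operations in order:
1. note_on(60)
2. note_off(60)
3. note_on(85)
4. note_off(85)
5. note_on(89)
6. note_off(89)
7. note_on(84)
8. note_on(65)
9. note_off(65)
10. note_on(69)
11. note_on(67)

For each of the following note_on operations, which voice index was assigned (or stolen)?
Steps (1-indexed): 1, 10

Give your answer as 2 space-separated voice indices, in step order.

Op 1: note_on(60): voice 0 is free -> assigned | voices=[60 - - -]
Op 2: note_off(60): free voice 0 | voices=[- - - -]
Op 3: note_on(85): voice 0 is free -> assigned | voices=[85 - - -]
Op 4: note_off(85): free voice 0 | voices=[- - - -]
Op 5: note_on(89): voice 0 is free -> assigned | voices=[89 - - -]
Op 6: note_off(89): free voice 0 | voices=[- - - -]
Op 7: note_on(84): voice 0 is free -> assigned | voices=[84 - - -]
Op 8: note_on(65): voice 1 is free -> assigned | voices=[84 65 - -]
Op 9: note_off(65): free voice 1 | voices=[84 - - -]
Op 10: note_on(69): voice 1 is free -> assigned | voices=[84 69 - -]
Op 11: note_on(67): voice 2 is free -> assigned | voices=[84 69 67 -]

Answer: 0 1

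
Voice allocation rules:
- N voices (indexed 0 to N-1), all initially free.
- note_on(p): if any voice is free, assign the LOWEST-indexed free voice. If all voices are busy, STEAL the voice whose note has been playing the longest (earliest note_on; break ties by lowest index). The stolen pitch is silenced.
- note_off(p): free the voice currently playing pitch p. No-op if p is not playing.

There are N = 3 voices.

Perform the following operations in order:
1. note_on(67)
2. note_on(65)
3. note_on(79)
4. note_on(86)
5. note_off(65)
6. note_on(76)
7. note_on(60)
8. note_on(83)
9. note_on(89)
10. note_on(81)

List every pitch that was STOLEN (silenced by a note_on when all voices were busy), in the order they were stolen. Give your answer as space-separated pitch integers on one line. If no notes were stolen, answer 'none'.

Answer: 67 79 86 76 60

Derivation:
Op 1: note_on(67): voice 0 is free -> assigned | voices=[67 - -]
Op 2: note_on(65): voice 1 is free -> assigned | voices=[67 65 -]
Op 3: note_on(79): voice 2 is free -> assigned | voices=[67 65 79]
Op 4: note_on(86): all voices busy, STEAL voice 0 (pitch 67, oldest) -> assign | voices=[86 65 79]
Op 5: note_off(65): free voice 1 | voices=[86 - 79]
Op 6: note_on(76): voice 1 is free -> assigned | voices=[86 76 79]
Op 7: note_on(60): all voices busy, STEAL voice 2 (pitch 79, oldest) -> assign | voices=[86 76 60]
Op 8: note_on(83): all voices busy, STEAL voice 0 (pitch 86, oldest) -> assign | voices=[83 76 60]
Op 9: note_on(89): all voices busy, STEAL voice 1 (pitch 76, oldest) -> assign | voices=[83 89 60]
Op 10: note_on(81): all voices busy, STEAL voice 2 (pitch 60, oldest) -> assign | voices=[83 89 81]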